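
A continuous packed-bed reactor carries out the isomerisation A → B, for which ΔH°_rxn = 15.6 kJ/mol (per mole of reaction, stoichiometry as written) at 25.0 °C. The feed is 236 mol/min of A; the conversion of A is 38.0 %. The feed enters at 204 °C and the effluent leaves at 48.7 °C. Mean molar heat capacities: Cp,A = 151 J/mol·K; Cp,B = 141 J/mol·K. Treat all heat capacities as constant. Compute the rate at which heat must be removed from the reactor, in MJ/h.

Q_out = 249 MJ/h

Extent of reaction ξ = 0.380 × 236 = 89.68 mol/min
Reaction term: ξ·ΔH°_rxn = 89.68 × 15.6 = 1399 kJ/min
Sensible, feed 204→25 °C: -6378.8 kJ/min
Outlet flows (mol/min): A 146.32, B 89.68
Sensible, products 25→48.7 °C: 823.32 kJ/min
Q = ΔH = -4156.5 kJ/min = -69.275 kW
Heat removed = 249.39 MJ/h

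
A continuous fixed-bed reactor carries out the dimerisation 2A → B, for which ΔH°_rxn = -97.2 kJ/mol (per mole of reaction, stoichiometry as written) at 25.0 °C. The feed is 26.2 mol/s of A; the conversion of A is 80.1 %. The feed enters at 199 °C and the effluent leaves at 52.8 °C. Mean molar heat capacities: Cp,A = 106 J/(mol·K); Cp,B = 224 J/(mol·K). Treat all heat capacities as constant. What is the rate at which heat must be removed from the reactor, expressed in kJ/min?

Q_out = 85300 kJ/min

Extent of reaction ξ = 0.801 × 26.2 / 2 = 10.493 mol/s
Reaction term: ξ·ΔH°_rxn = 10.493 × -97.2 = -1019.9 kJ/s
Sensible, feed 199→25 °C: -483.23 kJ/s
Outlet flows (mol/s): A 5.2138, B 10.493
Sensible, products 25→52.8 °C: 80.707 kJ/s
Q = ΔH = -1422.5 kJ/s = -1422.5 kW
Heat removed = 85347 kJ/min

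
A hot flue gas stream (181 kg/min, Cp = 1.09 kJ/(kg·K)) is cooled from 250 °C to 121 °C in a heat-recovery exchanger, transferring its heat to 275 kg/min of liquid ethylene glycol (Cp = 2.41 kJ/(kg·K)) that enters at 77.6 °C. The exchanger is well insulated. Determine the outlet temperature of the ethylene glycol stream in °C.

Heat released by hot stream: Q = 181 × 1.09 × (250 − 121) = 25450 kJ/min
Energy balance on cold side (adiabatic exchanger): Q = ṁ_c·Cp_c·(T_c,out − T_c,in)
T_c,out = 77.6 + 25450/(275 × 2.41) = 116 °C

T_c,out = 116 °C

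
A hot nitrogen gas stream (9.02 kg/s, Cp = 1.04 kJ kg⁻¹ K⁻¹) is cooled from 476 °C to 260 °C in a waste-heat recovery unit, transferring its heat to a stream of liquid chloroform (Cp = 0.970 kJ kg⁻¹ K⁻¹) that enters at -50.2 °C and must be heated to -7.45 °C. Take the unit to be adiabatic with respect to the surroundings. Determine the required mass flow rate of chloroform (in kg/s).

Heat released by hot stream: Q = 9.02 × 1.04 × (476 − 260) = 2026.3 kJ/s
Energy balance on cold side (adiabatic exchanger): Q = ṁ_c·Cp_c·(T_c,out − T_c,in)
ṁ_c = 2026.3 / [0.970 × (-7.45 − -50.2)] = 48.864 kg/s

ṁ_c = 48.9 kg/s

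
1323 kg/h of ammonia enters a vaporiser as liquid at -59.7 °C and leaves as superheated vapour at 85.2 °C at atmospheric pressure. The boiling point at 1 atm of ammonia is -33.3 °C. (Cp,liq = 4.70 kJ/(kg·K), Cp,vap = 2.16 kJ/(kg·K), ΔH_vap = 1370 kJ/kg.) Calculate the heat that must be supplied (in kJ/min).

Q = 38600 kJ/min

liquid -59.7→-33.3 °C: 124.08 kJ/kg
vaporisation at -33.3 °C: 1370 kJ/kg
vapour -33.3→85.2 °C: 255.96 kJ/kg
Δh = 124.08 + 1370 + 255.96 = 1750 kJ/kg
Q = ṁ·Δh = 1323 kg/h × 1750 kJ/kg = 2.3153e+06 kJ/h
|Q| = 643.14 kW = 38588 kJ/min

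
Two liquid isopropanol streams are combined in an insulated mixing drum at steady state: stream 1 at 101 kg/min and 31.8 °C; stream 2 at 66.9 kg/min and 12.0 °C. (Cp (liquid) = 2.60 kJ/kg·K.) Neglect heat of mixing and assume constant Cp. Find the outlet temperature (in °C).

Energy balance with Q = 0: Σ ṁᵢCp,ᵢ(T_out − Tᵢ) = 0
T_out = Σ ṁᵢCp,ᵢTᵢ / Σ ṁᵢCp,ᵢ
      = 10438 / 436.54 = 23.911 °C

T_out = 23.9 °C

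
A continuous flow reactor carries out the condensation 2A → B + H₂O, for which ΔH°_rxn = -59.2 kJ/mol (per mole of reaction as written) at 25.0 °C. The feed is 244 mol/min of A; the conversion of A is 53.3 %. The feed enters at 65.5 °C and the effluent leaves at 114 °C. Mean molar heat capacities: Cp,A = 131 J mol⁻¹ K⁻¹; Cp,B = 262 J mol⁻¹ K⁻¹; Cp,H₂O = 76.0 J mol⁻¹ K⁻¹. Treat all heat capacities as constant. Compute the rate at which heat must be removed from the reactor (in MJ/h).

Extent of reaction ξ = 0.533 × 244 / 2 = 65.026 mol/min
Reaction term: ξ·ΔH°_rxn = 65.026 × -59.2 = -3849.5 kJ/min
Sensible, feed 65.5→25 °C: -1294.5 kJ/min
Outlet flows (mol/min): A 113.95, B 65.026, H₂O 65.026
Sensible, products 25→114 °C: 3284.6 kJ/min
Q = ΔH = -1859.4 kJ/min = -30.991 kW
Heat removed = 111.57 MJ/h

Q_out = 112 MJ/h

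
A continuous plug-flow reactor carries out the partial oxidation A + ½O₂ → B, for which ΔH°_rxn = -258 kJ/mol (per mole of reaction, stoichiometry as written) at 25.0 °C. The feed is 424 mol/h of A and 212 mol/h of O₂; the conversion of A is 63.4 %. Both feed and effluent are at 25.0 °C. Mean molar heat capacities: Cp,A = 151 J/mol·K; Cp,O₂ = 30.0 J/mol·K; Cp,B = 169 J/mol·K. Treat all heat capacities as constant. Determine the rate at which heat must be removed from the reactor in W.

Q_out = 19300 W

Extent of reaction ξ = 0.634 × 424 = 268.82 mol/h
Reaction term: ξ·ΔH°_rxn = 268.82 × -258 = -69355 kJ/h
Q = ΔH = -69355 kJ/h = -19.265 kW
Heat removed = 19265 W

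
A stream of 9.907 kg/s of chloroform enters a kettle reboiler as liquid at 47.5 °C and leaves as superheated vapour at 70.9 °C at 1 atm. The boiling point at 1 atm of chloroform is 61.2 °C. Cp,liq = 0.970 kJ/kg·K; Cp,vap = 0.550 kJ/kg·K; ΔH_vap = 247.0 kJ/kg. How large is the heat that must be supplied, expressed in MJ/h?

Q = 9470 MJ/h

liquid 47.5→61.2 °C: 13.289 kJ/kg
vaporisation at 61.2 °C: 247 kJ/kg
vapour 61.2→70.9 °C: 5.335 kJ/kg
Δh = 13.289 + 247 + 5.335 = 265.62 kJ/kg
Q = ṁ·Δh = 9.907 kg/s × 265.62 kJ/kg = 2631.5 kJ/s
|Q| = 2631.5 kW = 9473.5 MJ/h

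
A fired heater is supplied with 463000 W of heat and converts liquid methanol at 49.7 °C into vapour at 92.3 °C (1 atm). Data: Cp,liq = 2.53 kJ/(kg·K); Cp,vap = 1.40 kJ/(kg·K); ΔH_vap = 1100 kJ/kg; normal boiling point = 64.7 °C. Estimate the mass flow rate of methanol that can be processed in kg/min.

Δh = 2.53×(64.7−49.7) + 1100 + 1.40×(92.3−64.7) = 1176.6 kJ/kg
Q = 463000 W = 463 kJ/s = 27780 kJ/min
ṁ = Q/Δh = 27780 / 1176.6 = 23.611 kg/min

ṁ = 23.6 kg/min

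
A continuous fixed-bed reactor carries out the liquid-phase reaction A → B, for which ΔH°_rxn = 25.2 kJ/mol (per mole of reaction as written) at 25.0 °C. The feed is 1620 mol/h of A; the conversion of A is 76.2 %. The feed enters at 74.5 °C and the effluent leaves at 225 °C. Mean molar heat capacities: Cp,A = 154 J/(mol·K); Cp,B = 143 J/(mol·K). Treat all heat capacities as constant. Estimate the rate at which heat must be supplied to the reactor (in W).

Q_in = 18300 W

Extent of reaction ξ = 0.762 × 1620 = 1234.4 mol/h
Reaction term: ξ·ΔH°_rxn = 1234.4 × 25.2 = 31108 kJ/h
Sensible, feed 74.5→25 °C: -12349 kJ/h
Outlet flows (mol/h): A 385.56, B 1234.4
Sensible, products 25→225 °C: 47180 kJ/h
Q = ΔH = 65939 kJ/h = 18.316 kW
Heat supplied = 18316 W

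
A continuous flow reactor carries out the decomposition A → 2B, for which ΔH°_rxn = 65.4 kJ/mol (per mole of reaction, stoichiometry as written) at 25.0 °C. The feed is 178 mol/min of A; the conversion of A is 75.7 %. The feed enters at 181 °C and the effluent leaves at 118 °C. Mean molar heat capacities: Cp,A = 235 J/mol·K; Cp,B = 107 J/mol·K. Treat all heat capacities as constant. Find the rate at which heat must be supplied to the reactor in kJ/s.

Q_in = 98.6 kJ/s

Extent of reaction ξ = 0.757 × 178 = 134.75 mol/min
Reaction term: ξ·ΔH°_rxn = 134.75 × 65.4 = 8812.4 kJ/min
Sensible, feed 181→25 °C: -6525.5 kJ/min
Outlet flows (mol/min): A 43.254, B 269.49
Sensible, products 25→118 °C: 3627 kJ/min
Q = ΔH = 5913.9 kJ/min = 98.566 kW
Heat supplied = 98.566 kJ/s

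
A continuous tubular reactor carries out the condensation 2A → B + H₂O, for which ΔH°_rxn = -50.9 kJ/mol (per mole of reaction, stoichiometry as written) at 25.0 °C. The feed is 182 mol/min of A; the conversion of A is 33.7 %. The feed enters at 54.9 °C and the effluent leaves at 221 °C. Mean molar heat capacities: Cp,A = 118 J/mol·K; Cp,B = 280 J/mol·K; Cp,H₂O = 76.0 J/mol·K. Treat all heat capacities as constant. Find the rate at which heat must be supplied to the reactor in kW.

Q_in = 45.5 kW

Extent of reaction ξ = 0.337 × 182 / 2 = 30.667 mol/min
Reaction term: ξ·ΔH°_rxn = 30.667 × -50.9 = -1561 kJ/min
Sensible, feed 54.9→25 °C: -642.13 kJ/min
Outlet flows (mol/min): A 120.67, B 30.667, H₂O 30.667
Sensible, products 25→221 °C: 4930.6 kJ/min
Q = ΔH = 2727.5 kJ/min = 45.458 kW
Heat supplied = 45.458 kW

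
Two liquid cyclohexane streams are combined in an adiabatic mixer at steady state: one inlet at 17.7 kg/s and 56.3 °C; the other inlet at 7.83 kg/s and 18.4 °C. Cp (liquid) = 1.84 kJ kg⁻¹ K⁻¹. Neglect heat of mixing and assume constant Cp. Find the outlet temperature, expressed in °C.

T_out = 44.7 °C

Adiabatic, steady state ⇒ Σ ṁᵢCp,ᵢ(T_out − Tᵢ) = 0
T_out = Σ ṁᵢCp,ᵢTᵢ / Σ ṁᵢCp,ᵢ
      = 2098.7 / 46.975 = 44.676 °C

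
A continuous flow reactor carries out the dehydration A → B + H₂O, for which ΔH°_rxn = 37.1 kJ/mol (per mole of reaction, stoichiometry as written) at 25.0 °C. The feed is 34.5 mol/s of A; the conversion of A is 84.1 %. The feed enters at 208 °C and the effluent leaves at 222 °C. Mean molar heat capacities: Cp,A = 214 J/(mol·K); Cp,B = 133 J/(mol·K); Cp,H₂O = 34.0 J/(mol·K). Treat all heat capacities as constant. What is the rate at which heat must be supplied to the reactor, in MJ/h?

Extent of reaction ξ = 0.841 × 34.5 = 29.014 mol/s
Reaction term: ξ·ΔH°_rxn = 29.014 × 37.1 = 1076.4 kJ/s
Sensible, feed 208→25 °C: -1351.1 kJ/s
Outlet flows (mol/s): A 5.4855, B 29.014, H₂O 29.014
Sensible, products 25→222 °C: 1185.8 kJ/s
Q = ΔH = 911.15 kJ/s = 911.15 kW
Heat supplied = 3280.2 MJ/h

Q_in = 3280 MJ/h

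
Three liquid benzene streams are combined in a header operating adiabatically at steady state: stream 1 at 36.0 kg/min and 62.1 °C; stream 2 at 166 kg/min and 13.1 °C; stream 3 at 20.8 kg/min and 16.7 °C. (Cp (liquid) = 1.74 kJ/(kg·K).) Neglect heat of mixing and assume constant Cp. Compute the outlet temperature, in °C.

Energy balance with Q = 0: Σ ṁᵢCp,ᵢ(T_out − Tᵢ) = 0
T_out = Σ ṁᵢCp,ᵢTᵢ / Σ ṁᵢCp,ᵢ
      = 8278.2 / 387.67 = 21.354 °C

T_out = 21.4 °C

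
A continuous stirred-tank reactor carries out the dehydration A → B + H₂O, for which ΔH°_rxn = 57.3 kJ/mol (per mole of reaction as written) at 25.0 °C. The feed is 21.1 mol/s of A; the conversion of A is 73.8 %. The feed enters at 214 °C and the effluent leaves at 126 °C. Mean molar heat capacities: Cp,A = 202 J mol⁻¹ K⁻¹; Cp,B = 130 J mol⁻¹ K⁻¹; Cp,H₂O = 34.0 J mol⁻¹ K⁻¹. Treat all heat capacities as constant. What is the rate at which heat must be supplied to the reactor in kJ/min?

Q_in = 27400 kJ/min

Extent of reaction ξ = 0.738 × 21.1 = 15.572 mol/s
Reaction term: ξ·ΔH°_rxn = 15.572 × 57.3 = 892.26 kJ/s
Sensible, feed 214→25 °C: -805.56 kJ/s
Outlet flows (mol/s): A 5.5282, B 15.572, H₂O 15.572
Sensible, products 25→126 °C: 370.72 kJ/s
Q = ΔH = 457.43 kJ/s = 457.43 kW
Heat supplied = 27446 kJ/min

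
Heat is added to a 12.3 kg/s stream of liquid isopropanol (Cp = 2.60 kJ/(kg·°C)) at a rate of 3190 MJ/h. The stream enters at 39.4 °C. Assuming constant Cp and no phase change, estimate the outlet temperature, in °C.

Q = 3190 MJ/h = 886.11 kJ/s
ΔT = Q/(ṁ·Cp) = 886.11/(12.3×2.60) = 27.708 K
T_out = 39.4 + 27.708 = 67.108 °C

T_out = 67.1 °C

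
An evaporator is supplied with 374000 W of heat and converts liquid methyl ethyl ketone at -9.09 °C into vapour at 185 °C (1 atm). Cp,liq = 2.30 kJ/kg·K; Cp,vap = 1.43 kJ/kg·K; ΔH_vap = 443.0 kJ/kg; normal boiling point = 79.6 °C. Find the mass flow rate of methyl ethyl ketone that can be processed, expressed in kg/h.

Δh = 2.30×(79.6−-9.09) + 443.0 + 1.43×(185−79.6) = 797.71 kJ/kg
Q = 374000 W = 374 kJ/s = 1.3464e+06 kJ/h
ṁ = Q/Δh = 1.3464e+06 / 797.71 = 1687.8 kg/h

ṁ = 1690 kg/h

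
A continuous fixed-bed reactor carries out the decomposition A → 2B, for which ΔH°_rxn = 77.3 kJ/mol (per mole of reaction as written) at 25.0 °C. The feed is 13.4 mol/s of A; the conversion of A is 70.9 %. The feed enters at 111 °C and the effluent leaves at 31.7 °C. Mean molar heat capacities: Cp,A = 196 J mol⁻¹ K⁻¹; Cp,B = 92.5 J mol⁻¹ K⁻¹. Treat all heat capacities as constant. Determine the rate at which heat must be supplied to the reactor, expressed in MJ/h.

Q_in = 1890 MJ/h

Extent of reaction ξ = 0.709 × 13.4 = 9.5006 mol/s
Reaction term: ξ·ΔH°_rxn = 9.5006 × 77.3 = 734.4 kJ/s
Sensible, feed 111→25 °C: -225.87 kJ/s
Outlet flows (mol/s): A 3.8994, B 19.001
Sensible, products 25→31.7 °C: 16.897 kJ/s
Q = ΔH = 525.42 kJ/s = 525.42 kW
Heat supplied = 1891.5 MJ/h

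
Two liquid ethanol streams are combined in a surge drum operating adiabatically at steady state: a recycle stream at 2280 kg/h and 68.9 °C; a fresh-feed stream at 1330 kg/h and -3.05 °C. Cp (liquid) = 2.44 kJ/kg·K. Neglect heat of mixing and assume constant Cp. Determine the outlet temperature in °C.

No heat crosses the boundary, so H_out = H_in.
T_out = Σ ṁᵢCp,ᵢTᵢ / Σ ṁᵢCp,ᵢ
      = 373410 / 8808.4 = 42.392 °C

T_out = 42.4 °C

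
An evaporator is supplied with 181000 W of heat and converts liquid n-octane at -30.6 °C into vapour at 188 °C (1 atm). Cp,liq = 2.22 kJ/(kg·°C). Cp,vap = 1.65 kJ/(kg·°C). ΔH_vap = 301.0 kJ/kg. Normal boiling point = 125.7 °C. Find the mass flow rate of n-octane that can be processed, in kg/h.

Δh = 2.22×(125.7−-30.6) + 301.0 + 1.65×(188−125.7) = 750.78 kJ/kg
Q = 181000 W = 181 kJ/s = 651600 kJ/h
ṁ = Q/Δh = 651600 / 750.78 = 867.9 kg/h

ṁ = 868 kg/h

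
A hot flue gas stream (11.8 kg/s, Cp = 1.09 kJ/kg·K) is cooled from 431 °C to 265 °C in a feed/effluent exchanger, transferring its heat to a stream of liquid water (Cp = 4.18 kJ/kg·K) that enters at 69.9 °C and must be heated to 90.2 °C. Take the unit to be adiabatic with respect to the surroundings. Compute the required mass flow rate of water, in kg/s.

ṁ_c = 25.2 kg/s

Heat released by hot stream: Q = 11.8 × 1.09 × (431 − 265) = 2135.1 kJ/s
Energy balance on cold side (adiabatic exchanger): Q = ṁ_c·Cp_c·(T_c,out − T_c,in)
ṁ_c = 2135.1 / [4.18 × (90.2 − 69.9)] = 25.162 kg/s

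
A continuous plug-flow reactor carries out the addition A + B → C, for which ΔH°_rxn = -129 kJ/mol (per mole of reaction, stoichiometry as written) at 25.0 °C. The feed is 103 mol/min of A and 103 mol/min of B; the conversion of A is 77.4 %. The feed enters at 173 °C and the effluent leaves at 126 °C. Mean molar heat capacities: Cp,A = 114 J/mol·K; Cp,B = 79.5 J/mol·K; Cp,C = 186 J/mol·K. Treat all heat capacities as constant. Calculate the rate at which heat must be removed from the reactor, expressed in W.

Extent of reaction ξ = 0.774 × 103 = 79.722 mol/min
Reaction term: ξ·ΔH°_rxn = 79.722 × -129 = -10284 kJ/min
Sensible, feed 173→25 °C: -2949.7 kJ/min
Outlet flows (mol/min): A 23.278, B 23.278, C 79.722
Sensible, products 25→126 °C: 1952.6 kJ/min
Q = ΔH = -11281 kJ/min = -188.02 kW
Heat removed = 188020 W

Q_out = 188000 W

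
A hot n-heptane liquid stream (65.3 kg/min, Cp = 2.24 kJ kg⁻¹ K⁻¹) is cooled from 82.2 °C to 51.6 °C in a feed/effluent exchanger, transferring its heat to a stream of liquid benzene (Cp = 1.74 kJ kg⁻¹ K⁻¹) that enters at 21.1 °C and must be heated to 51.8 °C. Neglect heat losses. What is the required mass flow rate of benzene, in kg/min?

Heat released by hot stream: Q = 65.3 × 2.24 × (82.2 − 51.6) = 4475.9 kJ/min
Energy balance on cold side (adiabatic exchanger): Q = ṁ_c·Cp_c·(T_c,out − T_c,in)
ṁ_c = 4475.9 / [1.74 × (51.8 − 21.1)] = 83.791 kg/min

ṁ_c = 83.8 kg/min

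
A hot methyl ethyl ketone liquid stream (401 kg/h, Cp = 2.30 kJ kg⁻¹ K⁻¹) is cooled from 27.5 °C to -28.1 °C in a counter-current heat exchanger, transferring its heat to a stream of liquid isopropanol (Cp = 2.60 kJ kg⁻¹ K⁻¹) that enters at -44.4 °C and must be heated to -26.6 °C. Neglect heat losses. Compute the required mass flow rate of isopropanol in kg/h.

Heat released by hot stream: Q = 401 × 2.30 × (27.5 − -28.1) = 51280 kJ/h
Energy balance on cold side (adiabatic exchanger): Q = ṁ_c·Cp_c·(T_c,out − T_c,in)
ṁ_c = 51280 / [2.60 × (-26.6 − -44.4)] = 1108 kg/h

ṁ_c = 1110 kg/h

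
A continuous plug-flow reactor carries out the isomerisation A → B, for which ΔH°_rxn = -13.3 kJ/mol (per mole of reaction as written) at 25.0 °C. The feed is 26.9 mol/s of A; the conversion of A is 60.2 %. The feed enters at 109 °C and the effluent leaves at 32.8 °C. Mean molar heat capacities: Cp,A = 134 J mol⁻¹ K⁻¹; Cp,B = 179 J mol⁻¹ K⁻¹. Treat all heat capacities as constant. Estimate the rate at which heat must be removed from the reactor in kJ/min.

Q_out = 29100 kJ/min

Extent of reaction ξ = 0.602 × 26.9 = 16.194 mol/s
Reaction term: ξ·ΔH°_rxn = 16.194 × -13.3 = -215.38 kJ/s
Sensible, feed 109→25 °C: -302.79 kJ/s
Outlet flows (mol/s): A 10.706, B 16.194
Sensible, products 25→32.8 °C: 33.8 kJ/s
Q = ΔH = -484.36 kJ/s = -484.36 kW
Heat removed = 29062 kJ/min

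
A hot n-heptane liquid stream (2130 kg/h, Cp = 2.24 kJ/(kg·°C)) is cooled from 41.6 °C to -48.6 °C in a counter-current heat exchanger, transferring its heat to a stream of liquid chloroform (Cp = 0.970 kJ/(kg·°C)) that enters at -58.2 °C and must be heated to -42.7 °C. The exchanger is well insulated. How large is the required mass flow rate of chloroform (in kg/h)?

ṁ_c = 28600 kg/h

Heat released by hot stream: Q = 2130 × 2.24 × (41.6 − -48.6) = 430360 kJ/h
Energy balance on cold side (adiabatic exchanger): Q = ṁ_c·Cp_c·(T_c,out − T_c,in)
ṁ_c = 430360 / [0.970 × (-42.7 − -58.2)] = 28624 kg/h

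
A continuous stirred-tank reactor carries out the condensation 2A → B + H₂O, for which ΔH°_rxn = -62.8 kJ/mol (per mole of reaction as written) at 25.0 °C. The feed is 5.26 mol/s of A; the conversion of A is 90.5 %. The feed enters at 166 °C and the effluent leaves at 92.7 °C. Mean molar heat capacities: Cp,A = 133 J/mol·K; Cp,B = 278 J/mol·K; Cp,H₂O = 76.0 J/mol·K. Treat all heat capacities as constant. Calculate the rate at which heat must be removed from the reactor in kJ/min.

Extent of reaction ξ = 0.905 × 5.26 / 2 = 2.3801 mol/s
Reaction term: ξ·ΔH°_rxn = 2.3801 × -62.8 = -149.47 kJ/s
Sensible, feed 166→25 °C: -98.641 kJ/s
Outlet flows (mol/s): A 0.4997, B 2.3801, H₂O 2.3801
Sensible, products 25→92.7 °C: 61.542 kJ/s
Q = ΔH = -186.57 kJ/s = -186.57 kW
Heat removed = 11194 kJ/min

Q_out = 11200 kJ/min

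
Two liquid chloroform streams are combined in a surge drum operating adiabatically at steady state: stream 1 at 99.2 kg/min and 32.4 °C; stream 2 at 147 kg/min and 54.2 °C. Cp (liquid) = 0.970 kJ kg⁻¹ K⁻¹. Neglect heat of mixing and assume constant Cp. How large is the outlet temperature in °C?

Adiabatic, steady state ⇒ Σ ṁᵢCp,ᵢ(T_out − Tᵢ) = 0
Σ ṁᵢCp,ᵢTᵢ = 99.2×0.970×32.4 + 147×0.970×54.2 = 10846
Σ ṁᵢCp,ᵢ = 99.2×0.970 + 147×0.970 = 238.81
T_out = 10846 / 238.81 = 45.416 °C

T_out = 45.4 °C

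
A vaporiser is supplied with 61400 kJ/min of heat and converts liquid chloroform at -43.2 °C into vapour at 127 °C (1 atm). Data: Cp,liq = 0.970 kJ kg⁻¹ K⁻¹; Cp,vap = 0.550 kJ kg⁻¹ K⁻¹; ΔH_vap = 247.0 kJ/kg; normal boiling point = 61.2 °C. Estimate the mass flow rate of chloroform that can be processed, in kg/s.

Δh = 0.970×(61.2−-43.2) + 247.0 + 0.550×(127−61.2) = 384.46 kJ/kg
Q = 61400 kJ/min = 1023.3 kJ/s = 1023.3 kJ/s
ṁ = Q/Δh = 1023.3 / 384.46 = 2.6618 kg/s

ṁ = 2.66 kg/s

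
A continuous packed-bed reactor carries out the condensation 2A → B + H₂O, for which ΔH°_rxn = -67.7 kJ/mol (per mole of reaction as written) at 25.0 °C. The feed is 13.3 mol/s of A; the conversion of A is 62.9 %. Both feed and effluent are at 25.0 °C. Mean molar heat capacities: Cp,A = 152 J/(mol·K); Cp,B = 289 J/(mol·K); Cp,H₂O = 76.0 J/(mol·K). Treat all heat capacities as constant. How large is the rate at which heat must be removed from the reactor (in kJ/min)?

Q_out = 17000 kJ/min

Extent of reaction ξ = 0.629 × 13.3 / 2 = 4.1829 mol/s
Reaction term: ξ·ΔH°_rxn = 4.1829 × -67.7 = -283.18 kJ/s
Q = ΔH = -283.18 kJ/s = -283.18 kW
Heat removed = 16991 kJ/min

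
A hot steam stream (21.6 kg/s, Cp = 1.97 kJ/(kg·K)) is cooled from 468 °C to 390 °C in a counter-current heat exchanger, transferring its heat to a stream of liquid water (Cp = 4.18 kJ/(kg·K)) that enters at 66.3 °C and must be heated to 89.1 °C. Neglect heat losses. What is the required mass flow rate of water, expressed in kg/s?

Heat released by hot stream: Q = 21.6 × 1.97 × (468 − 390) = 3319.1 kJ/s
Energy balance on cold side (adiabatic exchanger): Q = ṁ_c·Cp_c·(T_c,out − T_c,in)
ṁ_c = 3319.1 / [4.18 × (89.1 − 66.3)] = 34.826 kg/s

ṁ_c = 34.8 kg/s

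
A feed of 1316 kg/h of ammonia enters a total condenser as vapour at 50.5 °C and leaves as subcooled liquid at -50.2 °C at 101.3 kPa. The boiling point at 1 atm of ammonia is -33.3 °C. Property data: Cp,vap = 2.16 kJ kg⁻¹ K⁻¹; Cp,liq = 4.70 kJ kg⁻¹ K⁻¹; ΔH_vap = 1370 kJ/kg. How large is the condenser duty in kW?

vapour 50.5→-33.3 °C: -181.01 kJ/kg
condensation at -33.3 °C: -1370 kJ/kg
liquid -33.3→-50.2 °C: -79.43 kJ/kg
Δh = -181.01 + -1370 + -79.43 = -1630.4 kJ/kg
Q = ṁ·Δh = 1316 kg/h × -1630.4 kJ/kg = -2.1457e+06 kJ/h
|Q| = 596.02 kW

Q_c = 596 kW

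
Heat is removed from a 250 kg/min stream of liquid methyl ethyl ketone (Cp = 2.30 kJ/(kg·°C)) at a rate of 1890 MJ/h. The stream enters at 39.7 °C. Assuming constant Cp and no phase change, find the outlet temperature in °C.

T_out = -15.1 °C

Q = 1890 MJ/h = 31500 kJ/min
ΔT = Q/(ṁ·Cp) = 31500/(250×2.30) = 54.783 K
T_out = 39.7 − 54.783 = -15.083 °C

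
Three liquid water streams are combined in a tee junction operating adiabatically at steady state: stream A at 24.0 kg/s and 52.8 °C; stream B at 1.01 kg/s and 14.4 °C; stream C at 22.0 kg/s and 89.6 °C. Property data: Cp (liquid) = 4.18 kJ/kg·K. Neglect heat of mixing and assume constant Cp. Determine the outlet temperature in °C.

T_out = 69.2 °C

Adiabatic, steady state ⇒ Σ ṁᵢCp,ᵢ(T_out − Tᵢ) = 0
T_out = Σ ṁᵢCp,ᵢTᵢ / Σ ṁᵢCp,ᵢ
      = 13597 / 196.5 = 69.197 °C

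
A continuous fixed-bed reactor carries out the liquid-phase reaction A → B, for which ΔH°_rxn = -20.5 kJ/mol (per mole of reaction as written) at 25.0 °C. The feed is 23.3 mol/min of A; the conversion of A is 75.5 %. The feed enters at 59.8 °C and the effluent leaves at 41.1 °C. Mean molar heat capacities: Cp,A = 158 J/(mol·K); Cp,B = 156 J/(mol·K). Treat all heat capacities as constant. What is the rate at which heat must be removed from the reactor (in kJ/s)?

Q_out = 7.17 kJ/s

Extent of reaction ξ = 0.755 × 23.3 = 17.591 mol/min
Reaction term: ξ·ΔH°_rxn = 17.591 × -20.5 = -360.63 kJ/min
Sensible, feed 59.8→25 °C: -128.11 kJ/min
Outlet flows (mol/min): A 5.7085, B 17.591
Sensible, products 25→41.1 °C: 58.704 kJ/min
Q = ΔH = -430.03 kJ/min = -7.1672 kW
Heat removed = 7.1672 kJ/s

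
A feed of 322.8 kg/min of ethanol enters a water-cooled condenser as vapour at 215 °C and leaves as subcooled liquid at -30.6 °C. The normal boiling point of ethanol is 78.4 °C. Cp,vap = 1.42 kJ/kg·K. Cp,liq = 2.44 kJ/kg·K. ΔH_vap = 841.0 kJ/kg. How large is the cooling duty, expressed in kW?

Q_c = 7000 kW

vapour 215→78.4 °C: -193.97 kJ/kg
condensation at 78.4 °C: -841 kJ/kg
liquid 78.4→-30.6 °C: -265.96 kJ/kg
Δh = -193.97 + -841 + -265.96 = -1300.9 kJ/kg
Q = ṁ·Δh = 322.8 kg/min × -1300.9 kJ/kg = -419940 kJ/min
|Q| = 6999 kW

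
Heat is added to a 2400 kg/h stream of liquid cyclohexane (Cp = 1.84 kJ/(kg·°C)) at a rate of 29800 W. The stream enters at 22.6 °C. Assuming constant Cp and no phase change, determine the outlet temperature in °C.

T_out = 46.9 °C

Q = 29800 W = 107280 kJ/h
ΔT = Q/(ṁ·Cp) = 107280/(2400×1.84) = 24.293 K
T_out = 22.6 + 24.293 = 46.893 °C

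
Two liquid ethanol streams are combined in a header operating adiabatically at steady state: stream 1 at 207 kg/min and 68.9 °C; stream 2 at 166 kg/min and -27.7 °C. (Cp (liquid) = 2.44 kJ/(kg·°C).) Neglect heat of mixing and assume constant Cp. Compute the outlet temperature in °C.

Adiabatic, steady state ⇒ Σ ṁᵢCp,ᵢ(T_out − Tᵢ) = 0
Σ ṁᵢCp,ᵢTᵢ = 207×2.44×68.9 + 166×2.44×-27.7 = 23580
Σ ṁᵢCp,ᵢ = 207×2.44 + 166×2.44 = 910.12
T_out = 23580 / 910.12 = 25.909 °C

T_out = 25.9 °C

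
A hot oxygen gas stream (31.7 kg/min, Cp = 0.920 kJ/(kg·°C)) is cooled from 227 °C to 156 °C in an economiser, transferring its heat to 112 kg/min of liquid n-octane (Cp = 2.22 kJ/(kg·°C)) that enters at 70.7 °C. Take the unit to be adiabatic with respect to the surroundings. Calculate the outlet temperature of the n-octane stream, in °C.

T_c,out = 79.0 °C

Heat released by hot stream: Q = 31.7 × 0.920 × (227 − 156) = 2070.6 kJ/min
Energy balance on cold side (adiabatic exchanger): Q = ṁ_c·Cp_c·(T_c,out − T_c,in)
T_c,out = 70.7 + 2070.6/(112 × 2.22) = 79.028 °C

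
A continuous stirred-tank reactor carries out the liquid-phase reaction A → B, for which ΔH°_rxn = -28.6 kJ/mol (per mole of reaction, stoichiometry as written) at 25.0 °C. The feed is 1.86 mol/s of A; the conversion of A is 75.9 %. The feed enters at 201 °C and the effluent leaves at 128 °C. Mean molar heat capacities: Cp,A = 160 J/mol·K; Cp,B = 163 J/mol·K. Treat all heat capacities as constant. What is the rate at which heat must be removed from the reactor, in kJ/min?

Extent of reaction ξ = 0.759 × 1.86 = 1.4117 mol/s
Reaction term: ξ·ΔH°_rxn = 1.4117 × -28.6 = -40.376 kJ/s
Sensible, feed 201→25 °C: -52.378 kJ/s
Outlet flows (mol/s): A 0.44826, B 1.4117
Sensible, products 25→128 °C: 31.089 kJ/s
Q = ΔH = -61.664 kJ/s = -61.664 kW
Heat removed = 3699.9 kJ/min

Q_out = 3700 kJ/min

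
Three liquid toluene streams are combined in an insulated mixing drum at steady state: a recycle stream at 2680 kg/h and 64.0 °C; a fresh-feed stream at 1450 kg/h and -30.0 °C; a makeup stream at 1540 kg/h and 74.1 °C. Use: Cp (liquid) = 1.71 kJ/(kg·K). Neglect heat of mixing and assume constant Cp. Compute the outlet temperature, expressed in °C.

T_out = 42.7 °C

No heat crosses the boundary, so H_out = H_in.
Σ ṁᵢCp,ᵢTᵢ = 2680×1.71×64.0 + 1450×1.71×-30.0 + 1540×1.71×74.1 = 414050
Σ ṁᵢCp,ᵢ = 2680×1.71 + 1450×1.71 + 1540×1.71 = 9695.7
T_out = 414050 / 9695.7 = 42.704 °C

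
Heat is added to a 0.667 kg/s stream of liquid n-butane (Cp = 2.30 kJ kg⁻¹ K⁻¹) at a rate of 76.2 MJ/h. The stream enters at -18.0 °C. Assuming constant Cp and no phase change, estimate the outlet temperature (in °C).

T_out = -4.20 °C

Q = 76.2 MJ/h = 21.167 kJ/s
ΔT = Q/(ṁ·Cp) = 21.167/(0.667×2.30) = 13.797 K
T_out = -18.0 + 13.797 = -4.2026 °C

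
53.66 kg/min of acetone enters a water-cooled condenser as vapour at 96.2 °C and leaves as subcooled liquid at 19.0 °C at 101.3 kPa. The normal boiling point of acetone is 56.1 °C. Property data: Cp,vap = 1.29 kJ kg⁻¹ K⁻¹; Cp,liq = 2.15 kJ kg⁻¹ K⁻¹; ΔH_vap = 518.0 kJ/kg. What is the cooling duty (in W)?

vapour 96.2→56.1 °C: -51.729 kJ/kg
condensation at 56.1 °C: -518 kJ/kg
liquid 56.1→19.0 °C: -79.765 kJ/kg
Δh = -51.729 + -518 + -79.765 = -649.49 kJ/kg
Q = ṁ·Δh = 53.66 kg/min × -649.49 kJ/kg = -34852 kJ/min
|Q| = 580.86 kW = 580860 W

Q_c = 581000 W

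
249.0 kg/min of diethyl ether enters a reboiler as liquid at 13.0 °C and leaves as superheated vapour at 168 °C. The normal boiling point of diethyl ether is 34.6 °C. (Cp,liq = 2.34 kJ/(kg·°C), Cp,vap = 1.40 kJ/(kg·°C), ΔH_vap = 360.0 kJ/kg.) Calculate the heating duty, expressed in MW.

liquid 13.0→34.6 °C: 50.544 kJ/kg
vaporisation at 34.6 °C: 360 kJ/kg
vapour 34.6→168 °C: 186.76 kJ/kg
Δh = 50.544 + 360 + 186.76 = 597.3 kJ/kg
Q = ṁ·Δh = 249.0 kg/min × 597.3 kJ/kg = 148730 kJ/min
|Q| = 2478.8 kW = 2.4788 MW

Q = 2.48 MW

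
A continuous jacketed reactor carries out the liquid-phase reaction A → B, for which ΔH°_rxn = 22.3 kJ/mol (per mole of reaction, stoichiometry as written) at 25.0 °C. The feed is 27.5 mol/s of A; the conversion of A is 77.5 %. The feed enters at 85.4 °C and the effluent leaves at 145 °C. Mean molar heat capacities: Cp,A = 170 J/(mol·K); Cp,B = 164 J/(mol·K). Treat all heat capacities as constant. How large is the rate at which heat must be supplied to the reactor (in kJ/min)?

Extent of reaction ξ = 0.775 × 27.5 = 21.312 mol/s
Reaction term: ξ·ΔH°_rxn = 21.312 × 22.3 = 475.27 kJ/s
Sensible, feed 85.4→25 °C: -282.37 kJ/s
Outlet flows (mol/s): A 6.1875, B 21.312
Sensible, products 25→145 °C: 545.65 kJ/s
Q = ΔH = 738.55 kJ/s = 738.55 kW
Heat supplied = 44313 kJ/min

Q_in = 44300 kJ/min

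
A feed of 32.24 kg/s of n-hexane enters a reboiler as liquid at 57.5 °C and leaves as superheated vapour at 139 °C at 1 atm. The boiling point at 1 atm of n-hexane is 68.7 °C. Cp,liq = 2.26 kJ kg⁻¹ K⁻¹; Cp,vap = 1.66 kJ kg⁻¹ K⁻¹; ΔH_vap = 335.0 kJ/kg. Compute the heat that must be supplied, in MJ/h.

liquid 57.5→68.7 °C: 25.312 kJ/kg
vaporisation at 68.7 °C: 335 kJ/kg
vapour 68.7→139 °C: 116.7 kJ/kg
Δh = 25.312 + 335 + 116.7 = 477.01 kJ/kg
Q = ṁ·Δh = 32.24 kg/s × 477.01 kJ/kg = 15379 kJ/s
|Q| = 15379 kW = 55364 MJ/h

Q = 55400 MJ/h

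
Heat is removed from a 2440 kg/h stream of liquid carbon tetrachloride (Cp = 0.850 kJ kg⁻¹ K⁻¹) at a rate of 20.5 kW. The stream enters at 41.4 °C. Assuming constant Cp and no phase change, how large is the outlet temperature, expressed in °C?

Q = 20.5 kW = 73800 kJ/h
ΔT = Q/(ṁ·Cp) = 73800/(2440×0.850) = 35.583 K
T_out = 41.4 − 35.583 = 5.8166 °C

T_out = 5.82 °C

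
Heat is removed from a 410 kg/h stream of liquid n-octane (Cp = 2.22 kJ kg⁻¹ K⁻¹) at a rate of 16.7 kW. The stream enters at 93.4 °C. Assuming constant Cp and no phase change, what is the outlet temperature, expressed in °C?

T_out = 27.3 °C

Q = 16.7 kW = 60120 kJ/h
ΔT = Q/(ṁ·Cp) = 60120/(410×2.22) = 66.051 K
T_out = 93.4 − 66.051 = 27.349 °C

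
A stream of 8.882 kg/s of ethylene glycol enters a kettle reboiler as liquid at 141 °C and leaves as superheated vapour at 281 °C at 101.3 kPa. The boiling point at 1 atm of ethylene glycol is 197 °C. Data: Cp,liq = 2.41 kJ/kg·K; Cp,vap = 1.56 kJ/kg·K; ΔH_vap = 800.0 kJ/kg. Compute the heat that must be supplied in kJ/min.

liquid 141→197 °C: 134.96 kJ/kg
vaporisation at 197 °C: 800 kJ/kg
vapour 197→281 °C: 131.04 kJ/kg
Δh = 134.96 + 800 + 131.04 = 1066 kJ/kg
Q = ṁ·Δh = 8.882 kg/s × 1066 kJ/kg = 9468.2 kJ/s
|Q| = 9468.2 kW = 568090 kJ/min

Q = 568000 kJ/min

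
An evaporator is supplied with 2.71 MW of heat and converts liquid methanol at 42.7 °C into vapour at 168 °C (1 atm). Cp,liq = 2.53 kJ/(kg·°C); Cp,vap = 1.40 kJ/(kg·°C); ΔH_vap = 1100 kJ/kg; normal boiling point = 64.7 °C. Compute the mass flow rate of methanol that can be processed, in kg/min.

ṁ = 125 kg/min

Δh = 2.53×(64.7−42.7) + 1100 + 1.40×(168−64.7) = 1300.3 kJ/kg
Q = 2.71 MW = 2710 kJ/s = 162600 kJ/min
ṁ = Q/Δh = 162600 / 1300.3 = 125.05 kg/min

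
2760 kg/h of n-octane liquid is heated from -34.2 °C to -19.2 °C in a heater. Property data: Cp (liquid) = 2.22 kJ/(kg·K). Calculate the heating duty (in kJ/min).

Q = 1530 kJ/min

Q = ṁ·Cp·ΔT = 2760 × 2.22 × (-19.2 − -34.2) = 91908 kJ/h
Converting: 91908 / 3600 s = 25.53 kW
Heating duty = 1531.8 kJ/min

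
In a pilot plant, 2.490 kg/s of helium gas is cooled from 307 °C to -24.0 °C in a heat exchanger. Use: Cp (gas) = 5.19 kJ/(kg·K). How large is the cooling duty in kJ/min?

Q_c = 257000 kJ/min

Q = ṁ·Cp·ΔT = 2.490 × 5.19 × (-24.0 − 307) = -4277.5 kJ/s
Cooling duty = 256650 kJ/min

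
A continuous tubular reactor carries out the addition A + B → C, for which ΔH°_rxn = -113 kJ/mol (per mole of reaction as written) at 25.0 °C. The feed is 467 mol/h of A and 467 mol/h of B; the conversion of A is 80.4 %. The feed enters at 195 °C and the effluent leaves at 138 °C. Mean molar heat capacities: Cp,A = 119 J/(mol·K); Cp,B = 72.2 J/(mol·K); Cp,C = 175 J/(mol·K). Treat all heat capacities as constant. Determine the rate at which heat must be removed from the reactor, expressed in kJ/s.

Extent of reaction ξ = 0.804 × 467 = 375.47 mol/h
Reaction term: ξ·ΔH°_rxn = 375.47 × -113 = -42428 kJ/h
Sensible, feed 195→25 °C: -15179 kJ/h
Outlet flows (mol/h): A 91.532, B 91.532, C 375.47
Sensible, products 25→138 °C: 9402.5 kJ/h
Q = ΔH = -48205 kJ/h = -13.39 kW
Heat removed = 13.39 kJ/s

Q_out = 13.4 kJ/s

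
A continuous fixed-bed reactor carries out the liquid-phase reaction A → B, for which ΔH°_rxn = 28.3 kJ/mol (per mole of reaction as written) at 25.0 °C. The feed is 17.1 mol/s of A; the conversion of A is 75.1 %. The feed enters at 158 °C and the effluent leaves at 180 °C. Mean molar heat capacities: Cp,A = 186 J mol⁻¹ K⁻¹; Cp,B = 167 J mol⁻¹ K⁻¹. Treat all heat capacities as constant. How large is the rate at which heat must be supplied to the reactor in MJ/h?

Extent of reaction ξ = 0.751 × 17.1 = 12.842 mol/s
Reaction term: ξ·ΔH°_rxn = 12.842 × 28.3 = 363.43 kJ/s
Sensible, feed 158→25 °C: -423.02 kJ/s
Outlet flows (mol/s): A 4.2579, B 12.842
Sensible, products 25→180 °C: 455.17 kJ/s
Q = ΔH = 395.58 kJ/s = 395.58 kW
Heat supplied = 1424.1 MJ/h

Q_in = 1420 MJ/h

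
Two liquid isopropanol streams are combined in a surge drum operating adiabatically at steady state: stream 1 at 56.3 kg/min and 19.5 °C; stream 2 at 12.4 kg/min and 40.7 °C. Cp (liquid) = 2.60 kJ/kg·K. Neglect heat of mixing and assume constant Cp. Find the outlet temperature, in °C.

T_out = 23.3 °C

No heat crosses the boundary, so H_out = H_in.
Σ ṁᵢCp,ᵢTᵢ = 56.3×2.60×19.5 + 12.4×2.60×40.7 = 4166.6
Σ ṁᵢCp,ᵢ = 56.3×2.60 + 12.4×2.60 = 178.62
T_out = 4166.6 / 178.62 = 23.326 °C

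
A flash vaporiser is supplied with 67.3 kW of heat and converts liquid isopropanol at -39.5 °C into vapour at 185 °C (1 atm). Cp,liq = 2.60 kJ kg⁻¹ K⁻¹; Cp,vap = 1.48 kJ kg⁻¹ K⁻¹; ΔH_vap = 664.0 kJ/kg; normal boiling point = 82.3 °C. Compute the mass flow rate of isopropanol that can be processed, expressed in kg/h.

Δh = 2.60×(82.3−-39.5) + 664.0 + 1.48×(185−82.3) = 1132.7 kJ/kg
Q = 67.3 kW = 67.3 kJ/s = 242280 kJ/h
ṁ = Q/Δh = 242280 / 1132.7 = 213.9 kg/h

ṁ = 214 kg/h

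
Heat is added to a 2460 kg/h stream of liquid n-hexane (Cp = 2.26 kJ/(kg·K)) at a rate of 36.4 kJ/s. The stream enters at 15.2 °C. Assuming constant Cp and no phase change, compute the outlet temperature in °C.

T_out = 38.8 °C

Q = 36.4 kJ/s = 131040 kJ/h
ΔT = Q/(ṁ·Cp) = 131040/(2460×2.26) = 23.57 K
T_out = 15.2 + 23.57 = 38.77 °C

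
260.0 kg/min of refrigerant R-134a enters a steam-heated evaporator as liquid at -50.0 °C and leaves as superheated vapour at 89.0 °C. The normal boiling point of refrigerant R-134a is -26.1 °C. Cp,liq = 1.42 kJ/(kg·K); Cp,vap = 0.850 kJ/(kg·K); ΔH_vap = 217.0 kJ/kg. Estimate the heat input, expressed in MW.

liquid -50.0→-26.1 °C: 33.938 kJ/kg
vaporisation at -26.1 °C: 217 kJ/kg
vapour -26.1→89.0 °C: 97.835 kJ/kg
Δh = 33.938 + 217 + 97.835 = 348.77 kJ/kg
Q = ṁ·Δh = 260.0 kg/min × 348.77 kJ/kg = 90681 kJ/min
|Q| = 1511.3 kW = 1.5113 MW

Q = 1.51 MW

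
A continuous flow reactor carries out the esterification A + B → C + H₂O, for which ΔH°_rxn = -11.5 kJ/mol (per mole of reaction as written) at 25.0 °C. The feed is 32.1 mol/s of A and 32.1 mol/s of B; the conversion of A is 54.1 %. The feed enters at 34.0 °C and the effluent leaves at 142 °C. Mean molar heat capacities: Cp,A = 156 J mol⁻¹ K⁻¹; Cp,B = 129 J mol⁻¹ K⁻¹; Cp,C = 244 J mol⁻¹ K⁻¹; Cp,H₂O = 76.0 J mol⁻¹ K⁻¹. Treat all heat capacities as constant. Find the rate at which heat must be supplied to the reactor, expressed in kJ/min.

Extent of reaction ξ = 0.541 × 32.1 = 17.366 mol/s
Reaction term: ξ·ΔH°_rxn = 17.366 × -11.5 = -199.71 kJ/s
Sensible, feed 34.0→25 °C: -82.337 kJ/s
Outlet flows (mol/s): A 14.734, B 14.734, C 17.366, H₂O 17.366
Sensible, products 25→142 °C: 1141.5 kJ/s
Q = ΔH = 859.44 kJ/s = 859.44 kW
Heat supplied = 51567 kJ/min

Q_in = 51600 kJ/min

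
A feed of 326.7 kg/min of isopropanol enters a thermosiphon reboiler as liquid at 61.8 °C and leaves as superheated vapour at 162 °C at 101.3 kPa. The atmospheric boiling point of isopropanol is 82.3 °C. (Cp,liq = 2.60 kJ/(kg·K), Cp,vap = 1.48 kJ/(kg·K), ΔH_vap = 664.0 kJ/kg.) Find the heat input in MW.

liquid 61.8→82.3 °C: 53.3 kJ/kg
vaporisation at 82.3 °C: 664 kJ/kg
vapour 82.3→162 °C: 117.96 kJ/kg
Δh = 53.3 + 664 + 117.96 = 835.26 kJ/kg
Q = ṁ·Δh = 326.7 kg/min × 835.26 kJ/kg = 272880 kJ/min
|Q| = 4548 kW = 4.548 MW

Q = 4.55 MW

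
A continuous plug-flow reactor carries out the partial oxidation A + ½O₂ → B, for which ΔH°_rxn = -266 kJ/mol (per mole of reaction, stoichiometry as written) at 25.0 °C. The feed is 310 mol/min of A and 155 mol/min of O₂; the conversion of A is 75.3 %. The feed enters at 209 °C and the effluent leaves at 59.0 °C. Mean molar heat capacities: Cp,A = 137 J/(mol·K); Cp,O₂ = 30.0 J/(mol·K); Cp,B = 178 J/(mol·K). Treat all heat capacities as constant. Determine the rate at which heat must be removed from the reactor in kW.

Extent of reaction ξ = 0.753 × 310 = 233.43 mol/min
Reaction term: ξ·ΔH°_rxn = 233.43 × -266 = -62092 kJ/min
Sensible, feed 209→25 °C: -8670.1 kJ/min
Outlet flows (mol/min): A 76.57, O₂ 38.285, B 233.43
Sensible, products 25→59.0 °C: 1808.4 kJ/min
Q = ΔH = -68954 kJ/min = -1149.2 kW
Heat removed = 1149.2 kW

Q_out = 1150 kW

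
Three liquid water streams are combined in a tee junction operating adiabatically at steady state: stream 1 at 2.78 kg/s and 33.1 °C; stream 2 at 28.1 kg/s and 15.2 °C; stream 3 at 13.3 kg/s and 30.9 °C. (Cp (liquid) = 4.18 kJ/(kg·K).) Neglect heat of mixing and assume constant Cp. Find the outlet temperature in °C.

No heat crosses the boundary, so H_out = H_in.
T_out = Σ ṁᵢCp,ᵢTᵢ / Σ ṁᵢCp,ᵢ
      = 3887.9 / 184.67 = 21.053 °C

T_out = 21.1 °C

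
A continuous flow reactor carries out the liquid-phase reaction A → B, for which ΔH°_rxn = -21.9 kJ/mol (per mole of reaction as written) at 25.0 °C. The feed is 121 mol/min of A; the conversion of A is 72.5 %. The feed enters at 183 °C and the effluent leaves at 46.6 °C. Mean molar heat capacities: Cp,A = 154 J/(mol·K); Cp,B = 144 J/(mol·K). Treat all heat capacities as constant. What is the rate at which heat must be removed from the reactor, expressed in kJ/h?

Extent of reaction ξ = 0.725 × 121 = 87.725 mol/min
Reaction term: ξ·ΔH°_rxn = 87.725 × -21.9 = -1921.2 kJ/min
Sensible, feed 183→25 °C: -2944.2 kJ/min
Outlet flows (mol/min): A 33.275, B 87.725
Sensible, products 25→46.6 °C: 383.55 kJ/min
Q = ΔH = -4481.8 kJ/min = -74.697 kW
Heat removed = 268910 kJ/h

Q_out = 269000 kJ/h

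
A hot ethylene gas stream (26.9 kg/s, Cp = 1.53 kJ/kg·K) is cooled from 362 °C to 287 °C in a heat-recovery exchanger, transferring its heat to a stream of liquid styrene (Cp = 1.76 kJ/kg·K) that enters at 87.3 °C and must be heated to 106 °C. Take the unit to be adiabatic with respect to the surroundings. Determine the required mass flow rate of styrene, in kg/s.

Heat released by hot stream: Q = 26.9 × 1.53 × (362 − 287) = 3086.8 kJ/s
Energy balance on cold side (adiabatic exchanger): Q = ṁ_c·Cp_c·(T_c,out − T_c,in)
ṁ_c = 3086.8 / [1.76 × (106 − 87.3)] = 93.789 kg/s

ṁ_c = 93.8 kg/s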